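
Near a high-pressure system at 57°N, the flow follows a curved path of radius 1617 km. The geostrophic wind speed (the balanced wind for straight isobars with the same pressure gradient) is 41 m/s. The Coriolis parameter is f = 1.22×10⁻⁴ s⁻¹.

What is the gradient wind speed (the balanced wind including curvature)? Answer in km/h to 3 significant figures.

Around a high, pressure-gradient force acts outward with centrifugal, so Coriolis balances both:
fV = (1/ρ)|∂P/∂n| + V²/R  →  V² − fR·V + fR·V_g = 0
With fR = 1.22×10⁻⁴ × 1617×10³ m = 197 m/s:
V = [fR − √((fR)² − 4 fR V_g)]/2 = [197 − √(197² − 4×197×41)]/2 = 58.1 m/s
Supergeostrophic (V > V_g = 41 m/s), as expected around a high.
Converting: 58.1 m/s × 3.6 = 209 km/h

209 km/h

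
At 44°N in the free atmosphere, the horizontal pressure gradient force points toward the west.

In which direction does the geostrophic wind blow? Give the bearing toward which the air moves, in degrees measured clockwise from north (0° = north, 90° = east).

The pressure-gradient force points toward the west (bearing 270°).
Geostrophic balance: in the Northern Hemisphere the Coriolis force deflects motion to the right, so the geostrophic wind blows 90° to the right of the pressure-gradient force (low pressure on the left).
Rotating 270° by 90° clockwise gives 000° — the wind blows toward the north.

000°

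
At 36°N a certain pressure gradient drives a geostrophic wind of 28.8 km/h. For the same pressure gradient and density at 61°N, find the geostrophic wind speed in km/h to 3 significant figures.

19.4 km/h

With the same pressure gradient and density, V_g ∝ 1/f ∝ 1/sin φ.
V₂ = V₁ · sin φ₁ / sin φ₂ = 28.8 × sin 36° / sin 61°
V₂ = 28.8 × 0.5878/0.8746 = 19.4 km/h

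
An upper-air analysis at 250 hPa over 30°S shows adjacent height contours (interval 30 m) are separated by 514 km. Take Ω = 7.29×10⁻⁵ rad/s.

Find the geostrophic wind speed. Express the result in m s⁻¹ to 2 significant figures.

7.9 m s⁻¹

Coriolis parameter at 30°S:
f = 2Ω sin φ = 2 × 7.29×10⁻⁵ × sin 30° = 7.29×10⁻⁵ s⁻¹
Height gradient: |∂Z/∂n| = 30 m / 514000 m = 5.84×10⁻⁵
On a pressure surface, geostrophic balance gives V_g = (g/f)|∂Z/∂n|:
V_g = 9.81 × 5.84×10⁻⁵ / 7.29×10⁻⁵ = 7.85 m/s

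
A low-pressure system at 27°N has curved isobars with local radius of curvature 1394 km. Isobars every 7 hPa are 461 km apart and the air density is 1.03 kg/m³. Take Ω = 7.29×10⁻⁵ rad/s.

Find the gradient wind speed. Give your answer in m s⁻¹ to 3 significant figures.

Coriolis parameter at 27°N:
f = 2Ω sin φ = 2 × 7.29×10⁻⁵ × sin 27° = 6.62×10⁻⁵ s⁻¹
Pressure gradient: |∂P/∂n| = 700 Pa / 461000 m = 1.52×10⁻³ Pa/m
Geostrophic speed: V_g = |∂P/∂n|/(fρ) = 1.52×10⁻³/(6.62×10⁻⁵ × 1.03) = 22.3 m/s
Around a low, centrifugal force acts outward with Coriolis, so pressure-gradient force balances both:
(1/ρ)|∂P/∂n| = fV + V²/R  →  V² + fR·V − fR·V_g = 0
With fR = 6.62×10⁻⁵ × 1394×10³ m = 92.3 m/s:
V = [−fR + √((fR)² + 4 fR V_g)]/2 = [−92.3 + √(92.3² + 4×92.3×22.3)]/2 = 18.5 m/s
Subgeostrophic (V < V_g = 22.3 m/s), as expected around a low.

18.5 m s⁻¹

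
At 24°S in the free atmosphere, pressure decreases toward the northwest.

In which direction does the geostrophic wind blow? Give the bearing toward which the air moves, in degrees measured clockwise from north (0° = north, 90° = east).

The pressure-gradient force points toward the northwest (bearing 315°).
Geostrophic balance: in the Southern Hemisphere the Coriolis force deflects motion to the left, so the geostrophic wind blows 90° to the left of the pressure-gradient force (low pressure on the right).
Rotating 315° by 90° counterclockwise gives 225° — the wind blows toward the southwest.

225°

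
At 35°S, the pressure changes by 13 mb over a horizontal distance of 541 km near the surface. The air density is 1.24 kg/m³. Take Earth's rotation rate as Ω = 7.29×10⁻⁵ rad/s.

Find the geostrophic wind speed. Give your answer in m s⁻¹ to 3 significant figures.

23.2 m s⁻¹

Coriolis parameter at 35°S:
f = 2Ω sin φ = 2 × 7.29×10⁻⁵ × sin 35° = 8.36×10⁻⁵ s⁻¹
Pressure gradient: |∂P/∂n| = 1300 Pa / 541000 m = 2.40×10⁻³ Pa/m
Geostrophic balance (pressure-gradient force = Coriolis force):
V_g = (1/(fρ)) |∂P/∂n| = 2.40×10⁻³ / (8.36×10⁻⁵ × 1.24) = 23.2 m/s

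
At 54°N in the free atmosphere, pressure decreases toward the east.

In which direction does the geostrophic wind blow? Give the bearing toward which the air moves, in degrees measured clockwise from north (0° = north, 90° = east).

180°

The pressure-gradient force points toward the east (bearing 090°).
Geostrophic balance: in the Northern Hemisphere the Coriolis force deflects motion to the right, so the geostrophic wind blows 90° to the right of the pressure-gradient force (low pressure on the left).
Rotating 090° by 90° clockwise gives 180° — the wind blows toward the south.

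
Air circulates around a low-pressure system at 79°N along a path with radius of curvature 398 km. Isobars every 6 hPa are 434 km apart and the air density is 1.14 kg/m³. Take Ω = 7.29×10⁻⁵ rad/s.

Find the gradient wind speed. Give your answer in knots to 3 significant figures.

Coriolis parameter at 79°N:
f = 2Ω sin φ = 2 × 7.29×10⁻⁵ × sin 79° = 1.43×10⁻⁴ s⁻¹
Pressure gradient: |∂P/∂n| = 600 Pa / 434000 m = 1.38×10⁻³ Pa/m
Geostrophic speed: V_g = |∂P/∂n|/(fρ) = 1.38×10⁻³/(1.43×10⁻⁴ × 1.14) = 8.47 m/s
Around a low, centrifugal force acts outward with Coriolis, so pressure-gradient force balances both:
(1/ρ)|∂P/∂n| = fV + V²/R  →  V² + fR·V − fR·V_g = 0
With fR = 1.43×10⁻⁴ × 398×10³ m = 57.0 m/s:
V = [−fR + √((fR)² + 4 fR V_g)]/2 = [−57.0 + √(57.0² + 4×57.0×8.47)]/2 = 7.49 m/s
Subgeostrophic (V < V_g = 8.47 m/s), as expected around a low.
Converting: 7.49 m/s × 1.944 = 14.6 knots

14.6 knots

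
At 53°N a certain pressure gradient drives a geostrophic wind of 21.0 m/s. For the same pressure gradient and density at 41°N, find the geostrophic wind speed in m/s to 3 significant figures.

With the same pressure gradient and density, V_g ∝ 1/f ∝ 1/sin φ.
V₂ = V₁ · sin φ₁ / sin φ₂ = 21.0 × sin 53° / sin 41°
V₂ = 21.0 × 0.7986/0.6561 = 25.6 m/s

25.6 m/s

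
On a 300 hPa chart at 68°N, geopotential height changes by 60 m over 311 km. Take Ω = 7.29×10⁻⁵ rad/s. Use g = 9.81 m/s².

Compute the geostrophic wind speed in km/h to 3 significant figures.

Coriolis parameter at 68°N:
f = 2Ω sin φ = 2 × 7.29×10⁻⁵ × sin 68° = 1.35×10⁻⁴ s⁻¹
Height gradient: |∂Z/∂n| = 60 m / 311000 m = 1.93×10⁻⁴
On a pressure surface, geostrophic balance gives V_g = (g/f)|∂Z/∂n|:
V_g = 9.81 × 1.93×10⁻⁴ / 1.35×10⁻⁴ = 14.0 m/s
Converting: 14.0 m/s × 3.6 = 50.4 km/h

50.4 km/h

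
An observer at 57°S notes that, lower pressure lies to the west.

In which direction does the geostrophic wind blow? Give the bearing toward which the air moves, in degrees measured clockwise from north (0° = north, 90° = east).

The pressure-gradient force points toward the west (bearing 270°).
Geostrophic balance: in the Southern Hemisphere the Coriolis force deflects motion to the left, so the geostrophic wind blows 90° to the left of the pressure-gradient force (low pressure on the right).
Rotating 270° by 90° counterclockwise gives 180° — the wind blows toward the south.

180°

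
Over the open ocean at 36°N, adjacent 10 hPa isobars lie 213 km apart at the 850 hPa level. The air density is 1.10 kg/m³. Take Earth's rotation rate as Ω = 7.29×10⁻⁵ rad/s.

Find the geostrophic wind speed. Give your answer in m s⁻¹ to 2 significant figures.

Coriolis parameter at 36°N:
f = 2Ω sin φ = 2 × 7.29×10⁻⁵ × sin 36° = 8.57×10⁻⁵ s⁻¹
Pressure gradient: |∂P/∂n| = 1000 Pa / 213000 m = 4.69×10⁻³ Pa/m
Geostrophic balance (pressure-gradient force = Coriolis force):
V_g = (1/(fρ)) |∂P/∂n| = 4.69×10⁻³ / (8.57×10⁻⁵ × 1.10) = 49.8 m/s

50 m s⁻¹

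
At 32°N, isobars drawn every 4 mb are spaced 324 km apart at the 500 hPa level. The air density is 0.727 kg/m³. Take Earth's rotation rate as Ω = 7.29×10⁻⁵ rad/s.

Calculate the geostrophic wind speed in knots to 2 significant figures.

43 knots

Coriolis parameter at 32°N:
f = 2Ω sin φ = 2 × 7.29×10⁻⁵ × sin 32° = 7.73×10⁻⁵ s⁻¹
Pressure gradient: |∂P/∂n| = 400 Pa / 324000 m = 1.23×10⁻³ Pa/m
Geostrophic balance (pressure-gradient force = Coriolis force):
V_g = (1/(fρ)) |∂P/∂n| = 1.23×10⁻³ / (7.73×10⁻⁵ × 0.727) = 22.0 m/s
Converting: 22.0 m/s × 1.944 = 43 knots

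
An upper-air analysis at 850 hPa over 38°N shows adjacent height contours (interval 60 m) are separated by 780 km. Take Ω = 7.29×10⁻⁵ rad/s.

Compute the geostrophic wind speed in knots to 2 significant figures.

16 knots

Coriolis parameter at 38°N:
f = 2Ω sin φ = 2 × 7.29×10⁻⁵ × sin 38° = 8.98×10⁻⁵ s⁻¹
Height gradient: |∂Z/∂n| = 60 m / 780000 m = 7.69×10⁻⁵
On a pressure surface, geostrophic balance gives V_g = (g/f)|∂Z/∂n|:
V_g = 9.81 × 7.69×10⁻⁵ / 8.98×10⁻⁵ = 8.41 m/s
Converting: 8.41 m/s × 1.944 = 16 knots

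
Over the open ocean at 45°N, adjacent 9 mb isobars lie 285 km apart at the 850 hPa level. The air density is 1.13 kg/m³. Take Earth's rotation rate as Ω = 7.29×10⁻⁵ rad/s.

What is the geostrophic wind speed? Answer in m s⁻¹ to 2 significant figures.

27 m s⁻¹

Coriolis parameter at 45°N:
f = 2Ω sin φ = 2 × 7.29×10⁻⁵ × sin 45° = 1.03×10⁻⁴ s⁻¹
Pressure gradient: |∂P/∂n| = 900 Pa / 285000 m = 3.16×10⁻³ Pa/m
Geostrophic balance (pressure-gradient force = Coriolis force):
V_g = (1/(fρ)) |∂P/∂n| = 3.16×10⁻³ / (1.03×10⁻⁴ × 1.13) = 27.1 m/s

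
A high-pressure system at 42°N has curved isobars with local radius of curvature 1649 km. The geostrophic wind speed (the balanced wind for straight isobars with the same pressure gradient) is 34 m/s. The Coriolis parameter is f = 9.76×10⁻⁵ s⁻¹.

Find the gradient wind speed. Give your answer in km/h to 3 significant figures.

Around a high, pressure-gradient force acts outward with centrifugal, so Coriolis balances both:
fV = (1/ρ)|∂P/∂n| + V²/R  →  V² − fR·V + fR·V_g = 0
With fR = 9.76×10⁻⁵ × 1649×10³ m = 161 m/s:
V = [fR − √((fR)² − 4 fR V_g)]/2 = [161 − √(161² − 4×161×34)]/2 = 48.8 m/s
Supergeostrophic (V > V_g = 34 m/s), as expected around a high.
Converting: 48.8 m/s × 3.6 = 176 km/h

176 km/h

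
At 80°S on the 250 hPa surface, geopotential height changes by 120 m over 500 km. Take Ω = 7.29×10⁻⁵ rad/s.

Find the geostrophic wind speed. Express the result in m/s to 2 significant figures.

Coriolis parameter at 80°S:
f = 2Ω sin φ = 2 × 7.29×10⁻⁵ × sin 80° = 1.44×10⁻⁴ s⁻¹
Height gradient: |∂Z/∂n| = 120 m / 500000 m = 2.40×10⁻⁴
On a pressure surface, geostrophic balance gives V_g = (g/f)|∂Z/∂n|:
V_g = 9.81 × 2.40×10⁻⁴ / 1.44×10⁻⁴ = 16.4 m/s

16 m/s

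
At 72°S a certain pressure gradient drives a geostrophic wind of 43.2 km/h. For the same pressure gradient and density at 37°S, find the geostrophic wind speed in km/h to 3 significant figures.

68.3 km/h

With the same pressure gradient and density, V_g ∝ 1/f ∝ 1/sin φ.
V₂ = V₁ · sin φ₁ / sin φ₂ = 43.2 × sin 72° / sin 37°
V₂ = 43.2 × 0.9511/0.6018 = 68.3 km/h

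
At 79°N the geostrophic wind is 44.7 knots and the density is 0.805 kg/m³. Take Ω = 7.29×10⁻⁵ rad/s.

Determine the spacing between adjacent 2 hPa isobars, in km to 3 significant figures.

75.5 km

Coriolis parameter at 79°N:
f = 2Ω sin φ = 2 × 7.29×10⁻⁵ × sin 79° = 1.43×10⁻⁴ s⁻¹
Wind speed in SI: 44.7 knots = 23.0 m/s
Geostrophic balance rearranged: |∂P/∂n| = f ρ V_g
|∂P/∂n| = 1.43×10⁻⁴ × 0.805 × 23.0 = 2.65×10⁻³ Pa/m
Isobar spacing: Δn = ΔP/|∂P/∂n| = 200 Pa / 2.65×10⁻³ Pa/m = 75489 m ≈ 75.5 km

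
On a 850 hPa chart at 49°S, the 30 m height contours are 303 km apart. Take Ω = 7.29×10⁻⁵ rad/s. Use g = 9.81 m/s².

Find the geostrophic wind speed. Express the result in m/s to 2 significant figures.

8.8 m/s

Coriolis parameter at 49°S:
f = 2Ω sin φ = 2 × 7.29×10⁻⁵ × sin 49° = 1.10×10⁻⁴ s⁻¹
Height gradient: |∂Z/∂n| = 30 m / 303000 m = 9.90×10⁻⁵
On a pressure surface, geostrophic balance gives V_g = (g/f)|∂Z/∂n|:
V_g = 9.81 × 9.90×10⁻⁵ / 1.10×10⁻⁴ = 8.83 m/s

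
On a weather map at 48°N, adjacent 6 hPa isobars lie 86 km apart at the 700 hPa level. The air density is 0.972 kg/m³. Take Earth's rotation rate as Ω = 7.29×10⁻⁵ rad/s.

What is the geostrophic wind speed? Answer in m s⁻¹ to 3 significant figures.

66.2 m s⁻¹

Coriolis parameter at 48°N:
f = 2Ω sin φ = 2 × 7.29×10⁻⁵ × sin 48° = 1.08×10⁻⁴ s⁻¹
Pressure gradient: |∂P/∂n| = 600 Pa / 86000 m = 6.98×10⁻³ Pa/m
Geostrophic balance (pressure-gradient force = Coriolis force):
V_g = (1/(fρ)) |∂P/∂n| = 6.98×10⁻³ / (1.08×10⁻⁴ × 0.972) = 66.2 m/s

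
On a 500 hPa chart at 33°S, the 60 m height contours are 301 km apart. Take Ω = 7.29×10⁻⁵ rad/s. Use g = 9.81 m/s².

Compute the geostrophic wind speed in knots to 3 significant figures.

Coriolis parameter at 33°S:
f = 2Ω sin φ = 2 × 7.29×10⁻⁵ × sin 33° = 7.94×10⁻⁵ s⁻¹
Height gradient: |∂Z/∂n| = 60 m / 301000 m = 1.99×10⁻⁴
On a pressure surface, geostrophic balance gives V_g = (g/f)|∂Z/∂n|:
V_g = 9.81 × 1.99×10⁻⁴ / 7.94×10⁻⁵ = 24.6 m/s
Converting: 24.6 m/s × 1.944 = 47.9 knots

47.9 knots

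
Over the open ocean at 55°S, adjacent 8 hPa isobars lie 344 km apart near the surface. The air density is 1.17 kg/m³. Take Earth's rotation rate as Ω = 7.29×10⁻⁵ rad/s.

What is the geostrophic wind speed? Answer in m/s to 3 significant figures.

Coriolis parameter at 55°S:
f = 2Ω sin φ = 2 × 7.29×10⁻⁵ × sin 55° = 1.19×10⁻⁴ s⁻¹
Pressure gradient: |∂P/∂n| = 800 Pa / 344000 m = 2.33×10⁻³ Pa/m
Geostrophic balance (pressure-gradient force = Coriolis force):
V_g = (1/(fρ)) |∂P/∂n| = 2.33×10⁻³ / (1.19×10⁻⁴ × 1.17) = 16.6 m/s

16.6 m/s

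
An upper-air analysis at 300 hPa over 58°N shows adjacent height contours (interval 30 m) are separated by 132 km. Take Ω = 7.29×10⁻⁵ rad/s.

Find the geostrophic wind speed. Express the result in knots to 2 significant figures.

35 knots

Coriolis parameter at 58°N:
f = 2Ω sin φ = 2 × 7.29×10⁻⁵ × sin 58° = 1.24×10⁻⁴ s⁻¹
Height gradient: |∂Z/∂n| = 30 m / 132000 m = 2.27×10⁻⁴
On a pressure surface, geostrophic balance gives V_g = (g/f)|∂Z/∂n|:
V_g = 9.81 × 2.27×10⁻⁴ / 1.24×10⁻⁴ = 18.0 m/s
Converting: 18.0 m/s × 1.944 = 35 knots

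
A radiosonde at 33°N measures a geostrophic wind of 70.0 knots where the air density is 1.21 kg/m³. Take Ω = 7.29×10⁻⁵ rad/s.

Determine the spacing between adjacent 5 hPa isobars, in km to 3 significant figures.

145 km

Coriolis parameter at 33°N:
f = 2Ω sin φ = 2 × 7.29×10⁻⁵ × sin 33° = 7.94×10⁻⁵ s⁻¹
Wind speed in SI: 70.0 knots = 36.0 m/s
Geostrophic balance rearranged: |∂P/∂n| = f ρ V_g
|∂P/∂n| = 7.94×10⁻⁵ × 1.21 × 36.0 = 3.46×10⁻³ Pa/m
Isobar spacing: Δn = ΔP/|∂P/∂n| = 500 Pa / 3.46×10⁻³ Pa/m = 144505 m ≈ 145 km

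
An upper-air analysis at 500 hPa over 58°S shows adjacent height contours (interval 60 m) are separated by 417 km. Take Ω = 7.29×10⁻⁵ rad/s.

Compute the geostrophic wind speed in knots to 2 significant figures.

Coriolis parameter at 58°S:
f = 2Ω sin φ = 2 × 7.29×10⁻⁵ × sin 58° = 1.24×10⁻⁴ s⁻¹
Height gradient: |∂Z/∂n| = 60 m / 417000 m = 1.44×10⁻⁴
On a pressure surface, geostrophic balance gives V_g = (g/f)|∂Z/∂n|:
V_g = 9.81 × 1.44×10⁻⁴ / 1.24×10⁻⁴ = 11.4 m/s
Converting: 11.4 m/s × 1.944 = 22 knots

22 knots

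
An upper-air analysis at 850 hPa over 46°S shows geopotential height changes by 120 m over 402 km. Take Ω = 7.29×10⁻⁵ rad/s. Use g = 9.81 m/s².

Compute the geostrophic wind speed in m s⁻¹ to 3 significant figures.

27.9 m s⁻¹

Coriolis parameter at 46°S:
f = 2Ω sin φ = 2 × 7.29×10⁻⁵ × sin 46° = 1.05×10⁻⁴ s⁻¹
Height gradient: |∂Z/∂n| = 120 m / 402000 m = 2.99×10⁻⁴
On a pressure surface, geostrophic balance gives V_g = (g/f)|∂Z/∂n|:
V_g = 9.81 × 2.99×10⁻⁴ / 1.05×10⁻⁴ = 27.9 m/s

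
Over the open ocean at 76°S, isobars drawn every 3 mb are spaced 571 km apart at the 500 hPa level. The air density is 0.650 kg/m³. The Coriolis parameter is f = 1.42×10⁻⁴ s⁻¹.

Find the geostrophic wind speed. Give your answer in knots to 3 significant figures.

11.1 knots

Pressure gradient: |∂P/∂n| = 300 Pa / 571000 m = 5.25×10⁻⁴ Pa/m
Geostrophic balance (pressure-gradient force = Coriolis force):
V_g = (1/(fρ)) |∂P/∂n| = 5.25×10⁻⁴ / (1.42×10⁻⁴ × 0.650) = 5.69 m/s
Converting: 5.69 m/s × 1.944 = 11.1 knots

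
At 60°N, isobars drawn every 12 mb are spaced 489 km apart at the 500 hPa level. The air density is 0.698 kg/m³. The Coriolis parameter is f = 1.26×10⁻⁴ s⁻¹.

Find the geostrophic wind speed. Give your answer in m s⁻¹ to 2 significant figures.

Pressure gradient: |∂P/∂n| = 1200 Pa / 489000 m = 2.45×10⁻³ Pa/m
Geostrophic balance (pressure-gradient force = Coriolis force):
V_g = (1/(fρ)) |∂P/∂n| = 2.45×10⁻³ / (1.26×10⁻⁴ × 0.698) = 27.9 m/s

28 m s⁻¹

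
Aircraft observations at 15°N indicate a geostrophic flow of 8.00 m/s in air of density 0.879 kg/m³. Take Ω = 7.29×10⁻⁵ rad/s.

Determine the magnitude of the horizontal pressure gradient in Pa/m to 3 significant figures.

2.65×10⁻⁴ Pa/m

Coriolis parameter at 15°N:
f = 2Ω sin φ = 2 × 7.29×10⁻⁵ × sin 15° = 3.77×10⁻⁵ s⁻¹
Geostrophic balance rearranged: |∂P/∂n| = f ρ V_g
|∂P/∂n| = 3.77×10⁻⁵ × 0.879 × 8.00 = 2.65×10⁻⁴ Pa/m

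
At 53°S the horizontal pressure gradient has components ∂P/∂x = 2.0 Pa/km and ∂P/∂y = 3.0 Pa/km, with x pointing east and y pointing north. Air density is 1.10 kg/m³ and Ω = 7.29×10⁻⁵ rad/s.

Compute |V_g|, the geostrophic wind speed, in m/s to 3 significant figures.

Coriolis parameter at 53°S:
f = 2Ω sin φ = 2 × 7.29×10⁻⁵ × sin 53° = 1.16×10⁻⁴ s⁻¹
In the Southern Hemisphere f is negative: f = −1.16×10⁻⁴ s⁻¹.
Component geostrophic relations (x east, y north):
u_g = −(1/(fρ)) ∂P/∂y,  v_g = (1/(fρ)) ∂P/∂x
u_g = −(3.0×10⁻³)/(−1.16×10⁻⁴ × 1.10) = 23.4 m/s;  v_g = (2.0×10⁻³)/(−1.16×10⁻⁴ × 1.10) = −15.6 m/s
|V_g| = √(u_g² + v_g²) = 28.1 m/s

28.1 m/s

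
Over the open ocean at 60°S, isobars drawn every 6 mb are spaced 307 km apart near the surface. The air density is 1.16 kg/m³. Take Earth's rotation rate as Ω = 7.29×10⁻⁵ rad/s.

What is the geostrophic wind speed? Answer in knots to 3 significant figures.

Coriolis parameter at 60°S:
f = 2Ω sin φ = 2 × 7.29×10⁻⁵ × sin 60° = 1.26×10⁻⁴ s⁻¹
Pressure gradient: |∂P/∂n| = 600 Pa / 307000 m = 1.95×10⁻³ Pa/m
Geostrophic balance (pressure-gradient force = Coriolis force):
V_g = (1/(fρ)) |∂P/∂n| = 1.95×10⁻³ / (1.26×10⁻⁴ × 1.16) = 13.3 m/s
Converting: 13.3 m/s × 1.944 = 25.9 knots

25.9 knots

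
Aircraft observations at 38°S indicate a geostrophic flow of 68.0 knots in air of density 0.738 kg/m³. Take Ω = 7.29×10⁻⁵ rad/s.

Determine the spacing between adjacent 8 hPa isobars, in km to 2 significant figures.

350 km

Coriolis parameter at 38°S:
f = 2Ω sin φ = 2 × 7.29×10⁻⁵ × sin 38° = 8.98×10⁻⁵ s⁻¹
Wind speed in SI: 68.0 knots = 35.0 m/s
Geostrophic balance rearranged: |∂P/∂n| = f ρ V_g
|∂P/∂n| = 8.98×10⁻⁵ × 0.738 × 35.0 = 2.32×10⁻³ Pa/m
Isobar spacing: Δn = ΔP/|∂P/∂n| = 800 Pa / 2.32×10⁻³ Pa/m = 345213 m ≈ 350 km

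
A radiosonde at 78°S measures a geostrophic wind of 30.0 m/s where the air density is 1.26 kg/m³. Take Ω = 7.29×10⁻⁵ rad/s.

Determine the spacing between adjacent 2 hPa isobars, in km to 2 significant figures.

Coriolis parameter at 78°S:
f = 2Ω sin φ = 2 × 7.29×10⁻⁵ × sin 78° = 1.43×10⁻⁴ s⁻¹
Geostrophic balance rearranged: |∂P/∂n| = f ρ V_g
|∂P/∂n| = 1.43×10⁻⁴ × 1.26 × 30.0 = 5.39×10⁻³ Pa/m
Isobar spacing: Δn = ΔP/|∂P/∂n| = 200 Pa / 5.39×10⁻³ Pa/m = 37100 m ≈ 37 km

37 km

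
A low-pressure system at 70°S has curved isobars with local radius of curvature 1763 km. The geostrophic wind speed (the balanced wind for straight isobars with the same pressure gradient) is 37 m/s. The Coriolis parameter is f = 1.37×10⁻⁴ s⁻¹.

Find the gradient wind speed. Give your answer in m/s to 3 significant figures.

Around a low, centrifugal force acts outward with Coriolis, so pressure-gradient force balances both:
(1/ρ)|∂P/∂n| = fV + V²/R  →  V² + fR·V − fR·V_g = 0
With fR = 1.37×10⁻⁴ × 1763×10³ m = 242 m/s:
V = [−fR + √((fR)² + 4 fR V_g)]/2 = [−242 + √(242² + 4×242×37)]/2 = 32.6 m/s
Subgeostrophic (V < V_g = 37 m/s), as expected around a low.

32.6 m/s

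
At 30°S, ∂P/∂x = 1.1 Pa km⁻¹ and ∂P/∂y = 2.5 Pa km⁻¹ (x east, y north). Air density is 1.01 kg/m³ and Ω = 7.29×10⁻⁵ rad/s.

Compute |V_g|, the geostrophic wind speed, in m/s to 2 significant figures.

Coriolis parameter at 30°S:
f = 2Ω sin φ = 2 × 7.29×10⁻⁵ × sin 30° = 7.29×10⁻⁵ s⁻¹
In the Southern Hemisphere f is negative: f = −7.29×10⁻⁵ s⁻¹.
Component geostrophic relations (x east, y north):
u_g = −(1/(fρ)) ∂P/∂y,  v_g = (1/(fρ)) ∂P/∂x
u_g = −(2.5×10⁻³)/(−7.29×10⁻⁵ × 1.01) = 34.0 m/s;  v_g = (1.1×10⁻³)/(−7.29×10⁻⁵ × 1.01) = −14.9 m/s
|V_g| = √(u_g² + v_g²) = 37.1 m/s

37 m/s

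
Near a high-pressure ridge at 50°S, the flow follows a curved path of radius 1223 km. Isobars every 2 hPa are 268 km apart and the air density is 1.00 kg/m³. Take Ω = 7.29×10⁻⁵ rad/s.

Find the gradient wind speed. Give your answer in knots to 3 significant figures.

13.7 knots

Coriolis parameter at 50°S:
f = 2Ω sin φ = 2 × 7.29×10⁻⁵ × sin 50° = 1.12×10⁻⁴ s⁻¹
Pressure gradient: |∂P/∂n| = 200 Pa / 268000 m = 7.46×10⁻⁴ Pa/m
Geostrophic speed: V_g = |∂P/∂n|/(fρ) = 7.46×10⁻⁴/(1.12×10⁻⁴ × 1.00) = 6.68 m/s
Around a high, pressure-gradient force acts outward with centrifugal, so Coriolis balances both:
fV = (1/ρ)|∂P/∂n| + V²/R  →  V² − fR·V + fR·V_g = 0
With fR = 1.12×10⁻⁴ × 1223×10³ m = 137 m/s:
V = [fR − √((fR)² − 4 fR V_g)]/2 = [137 − √(137² − 4×137×6.68)]/2 = 7.04 m/s
Supergeostrophic (V > V_g = 6.68 m/s), as expected around a high.
Converting: 7.04 m/s × 1.944 = 13.7 knots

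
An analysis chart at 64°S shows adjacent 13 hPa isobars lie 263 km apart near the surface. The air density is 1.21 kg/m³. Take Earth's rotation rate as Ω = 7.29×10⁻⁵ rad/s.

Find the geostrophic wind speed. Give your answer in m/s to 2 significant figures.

Coriolis parameter at 64°S:
f = 2Ω sin φ = 2 × 7.29×10⁻⁵ × sin 64° = 1.31×10⁻⁴ s⁻¹
Pressure gradient: |∂P/∂n| = 1300 Pa / 263000 m = 4.94×10⁻³ Pa/m
Geostrophic balance (pressure-gradient force = Coriolis force):
V_g = (1/(fρ)) |∂P/∂n| = 4.94×10⁻³ / (1.31×10⁻⁴ × 1.21) = 31.2 m/s

31 m/s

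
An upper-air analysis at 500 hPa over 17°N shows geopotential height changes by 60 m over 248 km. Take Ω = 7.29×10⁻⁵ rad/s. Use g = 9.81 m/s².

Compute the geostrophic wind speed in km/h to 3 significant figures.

Coriolis parameter at 17°N:
f = 2Ω sin φ = 2 × 7.29×10⁻⁵ × sin 17° = 4.26×10⁻⁵ s⁻¹
Height gradient: |∂Z/∂n| = 60 m / 248000 m = 2.42×10⁻⁴
On a pressure surface, geostrophic balance gives V_g = (g/f)|∂Z/∂n|:
V_g = 9.81 × 2.42×10⁻⁴ / 4.26×10⁻⁵ = 55.7 m/s
Converting: 55.7 m/s × 3.6 = 200 km/h

200 km/h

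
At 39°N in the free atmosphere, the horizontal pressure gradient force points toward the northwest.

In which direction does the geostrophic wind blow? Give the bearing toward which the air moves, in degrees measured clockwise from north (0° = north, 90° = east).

The pressure-gradient force points toward the northwest (bearing 315°).
Geostrophic balance: in the Northern Hemisphere the Coriolis force deflects motion to the right, so the geostrophic wind blows 90° to the right of the pressure-gradient force (low pressure on the left).
Rotating 315° by 90° clockwise gives 045° — the wind blows toward the northeast.

045°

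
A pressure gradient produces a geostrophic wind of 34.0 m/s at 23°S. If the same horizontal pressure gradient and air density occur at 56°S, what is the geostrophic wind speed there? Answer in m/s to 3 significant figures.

16.0 m/s

With the same pressure gradient and density, V_g ∝ 1/f ∝ 1/sin φ.
V₂ = V₁ · sin φ₁ / sin φ₂ = 34.0 × sin 23° / sin 56°
V₂ = 34.0 × 0.3907/0.8290 = 16.0 m/s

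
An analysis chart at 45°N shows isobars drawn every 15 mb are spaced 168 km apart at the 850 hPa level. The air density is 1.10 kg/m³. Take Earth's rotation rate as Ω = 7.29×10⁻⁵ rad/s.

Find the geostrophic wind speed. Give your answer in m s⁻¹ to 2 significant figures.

79 m s⁻¹

Coriolis parameter at 45°N:
f = 2Ω sin φ = 2 × 7.29×10⁻⁵ × sin 45° = 1.03×10⁻⁴ s⁻¹
Pressure gradient: |∂P/∂n| = 1500 Pa / 168000 m = 8.93×10⁻³ Pa/m
Geostrophic balance (pressure-gradient force = Coriolis force):
V_g = (1/(fρ)) |∂P/∂n| = 8.93×10⁻³ / (1.03×10⁻⁴ × 1.10) = 78.7 m/s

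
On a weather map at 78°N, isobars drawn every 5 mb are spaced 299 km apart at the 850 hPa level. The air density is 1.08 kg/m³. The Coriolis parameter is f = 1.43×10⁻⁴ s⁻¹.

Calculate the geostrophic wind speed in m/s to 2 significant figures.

11 m/s

Pressure gradient: |∂P/∂n| = 500 Pa / 299000 m = 1.67×10⁻³ Pa/m
Geostrophic balance (pressure-gradient force = Coriolis force):
V_g = (1/(fρ)) |∂P/∂n| = 1.67×10⁻³ / (1.43×10⁻⁴ × 1.08) = 10.8 m/s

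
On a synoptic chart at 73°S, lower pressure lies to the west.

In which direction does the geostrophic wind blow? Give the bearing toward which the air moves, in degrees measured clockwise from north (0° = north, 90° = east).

The pressure-gradient force points toward the west (bearing 270°).
Geostrophic balance: in the Southern Hemisphere the Coriolis force deflects motion to the left, so the geostrophic wind blows 90° to the left of the pressure-gradient force (low pressure on the right).
Rotating 270° by 90° counterclockwise gives 180° — the wind blows toward the south.

180°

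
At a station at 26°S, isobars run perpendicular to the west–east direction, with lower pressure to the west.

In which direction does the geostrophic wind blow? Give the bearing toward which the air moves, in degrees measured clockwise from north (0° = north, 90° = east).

The pressure-gradient force points toward the west (bearing 270°).
Geostrophic balance: in the Southern Hemisphere the Coriolis force deflects motion to the left, so the geostrophic wind blows 90° to the left of the pressure-gradient force (low pressure on the right).
Rotating 270° by 90° counterclockwise gives 180° — the wind blows toward the south.

180°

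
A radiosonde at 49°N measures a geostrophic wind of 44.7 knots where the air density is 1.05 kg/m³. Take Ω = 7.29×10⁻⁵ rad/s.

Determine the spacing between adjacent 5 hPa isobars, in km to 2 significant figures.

Coriolis parameter at 49°N:
f = 2Ω sin φ = 2 × 7.29×10⁻⁵ × sin 49° = 1.10×10⁻⁴ s⁻¹
Wind speed in SI: 44.7 knots = 23.0 m/s
Geostrophic balance rearranged: |∂P/∂n| = f ρ V_g
|∂P/∂n| = 1.10×10⁻⁴ × 1.05 × 23.0 = 2.66×10⁻³ Pa/m
Isobar spacing: Δn = ΔP/|∂P/∂n| = 500 Pa / 2.66×10⁻³ Pa/m = 188190 m ≈ 190 km

190 km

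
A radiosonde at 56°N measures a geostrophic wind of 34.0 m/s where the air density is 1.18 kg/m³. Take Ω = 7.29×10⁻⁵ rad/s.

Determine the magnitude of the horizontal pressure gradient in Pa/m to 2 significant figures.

Coriolis parameter at 56°N:
f = 2Ω sin φ = 2 × 7.29×10⁻⁵ × sin 56° = 1.21×10⁻⁴ s⁻¹
Geostrophic balance rearranged: |∂P/∂n| = f ρ V_g
|∂P/∂n| = 1.21×10⁻⁴ × 1.18 × 34.0 = 4.85×10⁻³ Pa/m

4.8×10⁻³ Pa/m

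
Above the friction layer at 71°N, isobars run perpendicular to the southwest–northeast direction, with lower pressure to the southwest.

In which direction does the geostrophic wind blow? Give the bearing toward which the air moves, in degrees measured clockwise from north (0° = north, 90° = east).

The pressure-gradient force points toward the southwest (bearing 225°).
Geostrophic balance: in the Northern Hemisphere the Coriolis force deflects motion to the right, so the geostrophic wind blows 90° to the right of the pressure-gradient force (low pressure on the left).
Rotating 225° by 90° clockwise gives 315° — the wind blows toward the northwest.

315°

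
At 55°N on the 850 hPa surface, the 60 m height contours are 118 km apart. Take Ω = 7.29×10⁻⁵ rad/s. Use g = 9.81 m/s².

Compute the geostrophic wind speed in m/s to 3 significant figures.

41.8 m/s

Coriolis parameter at 55°N:
f = 2Ω sin φ = 2 × 7.29×10⁻⁵ × sin 55° = 1.19×10⁻⁴ s⁻¹
Height gradient: |∂Z/∂n| = 60 m / 118000 m = 5.08×10⁻⁴
On a pressure surface, geostrophic balance gives V_g = (g/f)|∂Z/∂n|:
V_g = 9.81 × 5.08×10⁻⁴ / 1.19×10⁻⁴ = 41.8 m/s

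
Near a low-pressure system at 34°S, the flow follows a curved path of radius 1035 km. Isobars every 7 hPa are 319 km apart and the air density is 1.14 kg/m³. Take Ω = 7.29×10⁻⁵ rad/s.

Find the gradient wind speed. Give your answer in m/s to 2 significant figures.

Coriolis parameter at 34°S:
f = 2Ω sin φ = 2 × 7.29×10⁻⁵ × sin 34° = 8.15×10⁻⁵ s⁻¹
Pressure gradient: |∂P/∂n| = 700 Pa / 319000 m = 2.19×10⁻³ Pa/m
Geostrophic speed: V_g = |∂P/∂n|/(fρ) = 2.19×10⁻³/(8.15×10⁻⁵ × 1.14) = 23.6 m/s
Around a low, centrifugal force acts outward with Coriolis, so pressure-gradient force balances both:
(1/ρ)|∂P/∂n| = fV + V²/R  →  V² + fR·V − fR·V_g = 0
With fR = 8.15×10⁻⁵ × 1035×10³ m = 84.4 m/s:
V = [−fR + √((fR)² + 4 fR V_g)]/2 = [−84.4 + √(84.4² + 4×84.4×23.6)]/2 = 19.2 m/s
Subgeostrophic (V < V_g = 23.6 m/s), as expected around a low.

19 m/s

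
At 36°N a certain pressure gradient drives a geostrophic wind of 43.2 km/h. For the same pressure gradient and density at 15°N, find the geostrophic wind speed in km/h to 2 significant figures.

With the same pressure gradient and density, V_g ∝ 1/f ∝ 1/sin φ.
V₂ = V₁ · sin φ₁ / sin φ₂ = 43.2 × sin 36° / sin 15°
V₂ = 43.2 × 0.5878/0.2588 = 98 km/h

98 km/h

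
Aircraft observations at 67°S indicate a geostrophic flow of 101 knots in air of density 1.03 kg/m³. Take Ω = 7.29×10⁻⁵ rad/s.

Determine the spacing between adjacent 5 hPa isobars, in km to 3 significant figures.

Coriolis parameter at 67°S:
f = 2Ω sin φ = 2 × 7.29×10⁻⁵ × sin 67° = 1.34×10⁻⁴ s⁻¹
Wind speed in SI: 101 knots = 52.0 m/s
Geostrophic balance rearranged: |∂P/∂n| = f ρ V_g
|∂P/∂n| = 1.34×10⁻⁴ × 1.03 × 52.0 = 7.18×10⁻³ Pa/m
Isobar spacing: Δn = ΔP/|∂P/∂n| = 500 Pa / 7.18×10⁻³ Pa/m = 69613 m ≈ 69.6 km

69.6 km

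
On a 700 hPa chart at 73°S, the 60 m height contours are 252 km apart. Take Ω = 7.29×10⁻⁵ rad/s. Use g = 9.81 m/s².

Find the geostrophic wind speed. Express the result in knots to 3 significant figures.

Coriolis parameter at 73°S:
f = 2Ω sin φ = 2 × 7.29×10⁻⁵ × sin 73° = 1.39×10⁻⁴ s⁻¹
Height gradient: |∂Z/∂n| = 60 m / 252000 m = 2.38×10⁻⁴
On a pressure surface, geostrophic balance gives V_g = (g/f)|∂Z/∂n|:
V_g = 9.81 × 2.38×10⁻⁴ / 1.39×10⁻⁴ = 16.8 m/s
Converting: 16.8 m/s × 1.944 = 32.6 knots

32.6 knots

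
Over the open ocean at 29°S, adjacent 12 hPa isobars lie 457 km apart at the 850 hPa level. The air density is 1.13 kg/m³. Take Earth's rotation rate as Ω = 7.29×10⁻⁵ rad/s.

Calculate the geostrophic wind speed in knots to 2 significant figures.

Coriolis parameter at 29°S:
f = 2Ω sin φ = 2 × 7.29×10⁻⁵ × sin 29° = 7.07×10⁻⁵ s⁻¹
Pressure gradient: |∂P/∂n| = 1200 Pa / 457000 m = 2.63×10⁻³ Pa/m
Geostrophic balance (pressure-gradient force = Coriolis force):
V_g = (1/(fρ)) |∂P/∂n| = 2.63×10⁻³ / (7.07×10⁻⁵ × 1.13) = 32.9 m/s
Converting: 32.9 m/s × 1.944 = 64 knots

64 knots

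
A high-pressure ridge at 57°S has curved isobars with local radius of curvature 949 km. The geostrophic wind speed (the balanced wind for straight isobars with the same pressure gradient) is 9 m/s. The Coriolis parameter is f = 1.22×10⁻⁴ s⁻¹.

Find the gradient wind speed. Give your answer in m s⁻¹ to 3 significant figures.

Around a high, pressure-gradient force acts outward with centrifugal, so Coriolis balances both:
fV = (1/ρ)|∂P/∂n| + V²/R  →  V² − fR·V + fR·V_g = 0
With fR = 1.22×10⁻⁴ × 949×10³ m = 116 m/s:
V = [fR − √((fR)² − 4 fR V_g)]/2 = [116 − √(116² − 4×116×9)]/2 = 9.84 m/s
Supergeostrophic (V > V_g = 9 m/s), as expected around a high.

9.84 m s⁻¹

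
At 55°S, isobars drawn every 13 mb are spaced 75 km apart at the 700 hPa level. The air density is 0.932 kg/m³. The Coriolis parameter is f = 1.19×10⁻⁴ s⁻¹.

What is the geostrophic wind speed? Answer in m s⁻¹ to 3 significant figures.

156 m s⁻¹

Pressure gradient: |∂P/∂n| = 1300 Pa / 75000 m = 1.73×10⁻² Pa/m
Geostrophic balance (pressure-gradient force = Coriolis force):
V_g = (1/(fρ)) |∂P/∂n| = 1.73×10⁻² / (1.19×10⁻⁴ × 0.932) = 156 m/s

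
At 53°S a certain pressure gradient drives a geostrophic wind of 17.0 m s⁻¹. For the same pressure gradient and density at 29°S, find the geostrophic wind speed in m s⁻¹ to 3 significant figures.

With the same pressure gradient and density, V_g ∝ 1/f ∝ 1/sin φ.
V₂ = V₁ · sin φ₁ / sin φ₂ = 17.0 × sin 53° / sin 29°
V₂ = 17.0 × 0.7986/0.4848 = 28.0 m s⁻¹

28.0 m s⁻¹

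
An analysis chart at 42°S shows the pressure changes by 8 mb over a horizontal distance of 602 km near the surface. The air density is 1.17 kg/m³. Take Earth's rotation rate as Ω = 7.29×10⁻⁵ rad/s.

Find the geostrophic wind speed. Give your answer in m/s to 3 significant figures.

Coriolis parameter at 42°S:
f = 2Ω sin φ = 2 × 7.29×10⁻⁵ × sin 42° = 9.76×10⁻⁵ s⁻¹
Pressure gradient: |∂P/∂n| = 800 Pa / 602000 m = 1.33×10⁻³ Pa/m
Geostrophic balance (pressure-gradient force = Coriolis force):
V_g = (1/(fρ)) |∂P/∂n| = 1.33×10⁻³ / (9.76×10⁻⁵ × 1.17) = 11.6 m/s

11.6 m/s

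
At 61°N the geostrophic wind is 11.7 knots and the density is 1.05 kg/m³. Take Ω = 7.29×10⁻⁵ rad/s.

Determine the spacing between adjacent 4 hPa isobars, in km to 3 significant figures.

496 km

Coriolis parameter at 61°N:
f = 2Ω sin φ = 2 × 7.29×10⁻⁵ × sin 61° = 1.28×10⁻⁴ s⁻¹
Wind speed in SI: 11.7 knots = 6.02 m/s
Geostrophic balance rearranged: |∂P/∂n| = f ρ V_g
|∂P/∂n| = 1.28×10⁻⁴ × 1.05 × 6.02 = 8.06×10⁻⁴ Pa/m
Isobar spacing: Δn = ΔP/|∂P/∂n| = 400 Pa / 8.06×10⁻⁴ Pa/m = 496329 m ≈ 496 km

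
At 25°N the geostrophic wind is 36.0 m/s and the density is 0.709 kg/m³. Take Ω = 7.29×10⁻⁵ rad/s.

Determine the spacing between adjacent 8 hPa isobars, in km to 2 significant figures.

510 km

Coriolis parameter at 25°N:
f = 2Ω sin φ = 2 × 7.29×10⁻⁵ × sin 25° = 6.16×10⁻⁵ s⁻¹
Geostrophic balance rearranged: |∂P/∂n| = f ρ V_g
|∂P/∂n| = 6.16×10⁻⁵ × 0.709 × 36.0 = 1.57×10⁻³ Pa/m
Isobar spacing: Δn = ΔP/|∂P/∂n| = 800 Pa / 1.57×10⁻³ Pa/m = 508669 m ≈ 510 km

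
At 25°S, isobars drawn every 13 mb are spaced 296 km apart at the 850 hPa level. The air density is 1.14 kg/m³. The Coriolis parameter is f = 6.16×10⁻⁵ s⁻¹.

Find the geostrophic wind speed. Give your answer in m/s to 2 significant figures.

Pressure gradient: |∂P/∂n| = 1300 Pa / 296000 m = 4.39×10⁻³ Pa/m
Geostrophic balance (pressure-gradient force = Coriolis force):
V_g = (1/(fρ)) |∂P/∂n| = 4.39×10⁻³ / (6.16×10⁻⁵ × 1.14) = 62.5 m/s

63 m/s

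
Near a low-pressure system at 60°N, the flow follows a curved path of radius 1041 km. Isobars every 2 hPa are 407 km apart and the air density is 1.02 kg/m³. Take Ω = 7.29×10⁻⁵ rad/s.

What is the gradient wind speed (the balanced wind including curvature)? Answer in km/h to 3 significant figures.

13.4 km/h

Coriolis parameter at 60°N:
f = 2Ω sin φ = 2 × 7.29×10⁻⁵ × sin 60° = 1.26×10⁻⁴ s⁻¹
Pressure gradient: |∂P/∂n| = 200 Pa / 407000 m = 4.91×10⁻⁴ Pa/m
Geostrophic speed: V_g = |∂P/∂n|/(fρ) = 4.91×10⁻⁴/(1.26×10⁻⁴ × 1.02) = 3.82 m/s
Around a low, centrifugal force acts outward with Coriolis, so pressure-gradient force balances both:
(1/ρ)|∂P/∂n| = fV + V²/R  →  V² + fR·V − fR·V_g = 0
With fR = 1.26×10⁻⁴ × 1041×10³ m = 131 m/s:
V = [−fR + √((fR)² + 4 fR V_g)]/2 = [−131 + √(131² + 4×131×3.82)]/2 = 3.71 m/s
Subgeostrophic (V < V_g = 3.82 m/s), as expected around a low.
Converting: 3.71 m/s × 3.6 = 13.4 km/h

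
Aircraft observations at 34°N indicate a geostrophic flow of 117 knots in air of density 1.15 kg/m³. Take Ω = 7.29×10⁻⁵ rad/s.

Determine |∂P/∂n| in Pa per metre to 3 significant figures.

5.64×10⁻³ Pa/m

Coriolis parameter at 34°N:
f = 2Ω sin φ = 2 × 7.29×10⁻⁵ × sin 34° = 8.15×10⁻⁵ s⁻¹
Wind speed in SI: 117 knots = 60.2 m/s
Geostrophic balance rearranged: |∂P/∂n| = f ρ V_g
|∂P/∂n| = 8.15×10⁻⁵ × 1.15 × 60.2 = 5.64×10⁻³ Pa/m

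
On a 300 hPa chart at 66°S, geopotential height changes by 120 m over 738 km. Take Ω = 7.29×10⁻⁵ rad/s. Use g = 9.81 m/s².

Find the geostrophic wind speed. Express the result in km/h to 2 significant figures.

43 km/h

Coriolis parameter at 66°S:
f = 2Ω sin φ = 2 × 7.29×10⁻⁵ × sin 66° = 1.33×10⁻⁴ s⁻¹
Height gradient: |∂Z/∂n| = 120 m / 738000 m = 1.63×10⁻⁴
On a pressure surface, geostrophic balance gives V_g = (g/f)|∂Z/∂n|:
V_g = 9.81 × 1.63×10⁻⁴ / 1.33×10⁻⁴ = 12.0 m/s
Converting: 12.0 m/s × 3.6 = 43 km/h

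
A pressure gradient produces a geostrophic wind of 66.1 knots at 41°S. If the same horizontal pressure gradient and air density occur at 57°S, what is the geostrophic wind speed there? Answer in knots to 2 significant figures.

52 knots

With the same pressure gradient and density, V_g ∝ 1/f ∝ 1/sin φ.
V₂ = V₁ · sin φ₁ / sin φ₂ = 66.1 × sin 41° / sin 57°
V₂ = 66.1 × 0.6561/0.8387 = 52 knots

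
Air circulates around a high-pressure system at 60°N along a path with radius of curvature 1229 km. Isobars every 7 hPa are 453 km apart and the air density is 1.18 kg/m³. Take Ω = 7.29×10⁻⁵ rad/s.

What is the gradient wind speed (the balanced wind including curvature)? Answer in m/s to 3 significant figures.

Coriolis parameter at 60°N:
f = 2Ω sin φ = 2 × 7.29×10⁻⁵ × sin 60° = 1.26×10⁻⁴ s⁻¹
Pressure gradient: |∂P/∂n| = 700 Pa / 453000 m = 1.55×10⁻³ Pa/m
Geostrophic speed: V_g = |∂P/∂n|/(fρ) = 1.55×10⁻³/(1.26×10⁻⁴ × 1.18) = 10.4 m/s
Around a high, pressure-gradient force acts outward with centrifugal, so Coriolis balances both:
fV = (1/ρ)|∂P/∂n| + V²/R  →  V² − fR·V + fR·V_g = 0
With fR = 1.26×10⁻⁴ × 1229×10³ m = 155 m/s:
V = [fR − √((fR)² − 4 fR V_g)]/2 = [155 − √(155² − 4×155×10.4)]/2 = 11.2 m/s
Supergeostrophic (V > V_g = 10.4 m/s), as expected around a high.

11.2 m/s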